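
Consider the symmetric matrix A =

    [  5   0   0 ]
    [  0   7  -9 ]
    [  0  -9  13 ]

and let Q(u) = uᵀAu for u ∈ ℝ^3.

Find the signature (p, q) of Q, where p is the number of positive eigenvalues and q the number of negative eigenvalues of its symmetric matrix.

Congruent diagonalization of A (simultaneous row and column reduction) yields pivots 5, 7, 10/7.
So there are 3 positive pivots.

(3, 0)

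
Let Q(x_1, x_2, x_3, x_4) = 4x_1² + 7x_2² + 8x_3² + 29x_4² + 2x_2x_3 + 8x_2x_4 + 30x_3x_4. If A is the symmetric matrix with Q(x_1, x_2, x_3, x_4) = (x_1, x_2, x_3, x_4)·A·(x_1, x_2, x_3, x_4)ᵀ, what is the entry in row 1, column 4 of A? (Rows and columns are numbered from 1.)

0

The coefficient of x_1·x_4 in Q is 0. For a symmetric A this equals A[1,4] + A[4,1] = 2·A[1,4].
So A[1,4] = 0/2 = 0.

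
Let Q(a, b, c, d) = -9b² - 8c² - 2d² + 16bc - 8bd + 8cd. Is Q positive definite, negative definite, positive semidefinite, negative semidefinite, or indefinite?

The symmetric matrix is A = [[0, 0, 0, 0], [0, -9, 8, -4], [0, 8, -8, 4], [0, -4, 4, -2]].
Applying the same elementary operations to the rows and columns of A produces a congruent diagonal matrix with entries 0, -9, -8/9, 0.
That gives 2 negative, 2 zero pivots.
Hence Q is negative semidefinite.

negative semidefinite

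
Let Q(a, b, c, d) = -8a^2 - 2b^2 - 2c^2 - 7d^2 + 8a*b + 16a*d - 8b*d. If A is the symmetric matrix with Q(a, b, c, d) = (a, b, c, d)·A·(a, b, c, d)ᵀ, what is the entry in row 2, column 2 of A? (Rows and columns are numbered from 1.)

The coefficient of b^2 in Q is -2, and that is exactly A[2,2].

-2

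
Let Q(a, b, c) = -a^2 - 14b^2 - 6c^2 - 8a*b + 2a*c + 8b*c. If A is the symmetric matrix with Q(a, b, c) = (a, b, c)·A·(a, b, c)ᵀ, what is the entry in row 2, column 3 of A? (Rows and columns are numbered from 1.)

The coefficient of b·c in Q is 8. For a symmetric A this equals A[2,3] + A[3,2] = 2·A[2,3].
So A[2,3] = 8/2 = 4.

4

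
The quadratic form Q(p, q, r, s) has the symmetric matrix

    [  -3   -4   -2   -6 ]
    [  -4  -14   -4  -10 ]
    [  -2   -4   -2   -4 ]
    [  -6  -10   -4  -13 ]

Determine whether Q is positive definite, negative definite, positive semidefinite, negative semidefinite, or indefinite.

negative definite

Applying the same elementary operations to the rows and columns of A produces a congruent diagonal matrix with entries -3, -26/3, -6/13, -1/3.
Counting signs: 4 negative.
Hence Q is negative definite.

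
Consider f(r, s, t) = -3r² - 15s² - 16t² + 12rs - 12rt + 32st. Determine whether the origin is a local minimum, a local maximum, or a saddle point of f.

The Hessian at the origin is H = [[-6, 12, -12], [12, -30, 32], [-12, 32, -32]].
Congruent diagonalization of H (simultaneous row and column reduction) yields pivots -6, -6, 8/3.
Counting signs: 1 positive, 2 negative.
H is indefinite, so the origin is a saddle point.

saddle point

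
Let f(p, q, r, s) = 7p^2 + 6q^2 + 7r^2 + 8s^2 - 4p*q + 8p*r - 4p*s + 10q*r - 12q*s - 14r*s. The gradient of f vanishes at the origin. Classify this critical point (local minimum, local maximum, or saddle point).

saddle point

The Hessian at the origin is H = [[14, -4, 8, -4], [-4, 12, 10, -12], [8, 10, 14, -14], [-4, -12, -14, 16]].
An LDLᵀ factorisation of H has diagonal entries 14, 76/7, -85/19, 20/17.
That gives 3 positive, 1 negative pivots.
H is indefinite, so the origin is a saddle point.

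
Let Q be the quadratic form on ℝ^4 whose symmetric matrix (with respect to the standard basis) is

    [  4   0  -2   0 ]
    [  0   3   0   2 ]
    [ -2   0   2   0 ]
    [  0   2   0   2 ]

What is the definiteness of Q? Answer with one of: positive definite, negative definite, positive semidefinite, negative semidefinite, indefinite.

positive definite

Congruent diagonalization of A (simultaneous row and column reduction) yields pivots 4, 3, 1, 2/3.
That gives 4 positive pivots.
Hence Q is positive definite.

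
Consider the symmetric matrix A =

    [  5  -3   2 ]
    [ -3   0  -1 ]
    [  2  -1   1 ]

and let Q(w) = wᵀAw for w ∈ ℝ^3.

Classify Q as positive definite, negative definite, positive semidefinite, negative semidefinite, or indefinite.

An LDLᵀ factorisation of A has diagonal entries 5, -9/5, 2/9.
Counting signs: 2 positive, 1 negative.
Hence Q is indefinite.

indefinite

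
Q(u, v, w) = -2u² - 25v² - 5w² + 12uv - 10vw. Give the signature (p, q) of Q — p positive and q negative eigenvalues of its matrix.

(0, 3)

The symmetric matrix is A = [[-2, 6, 0], [6, -25, -5], [0, -5, -5]].
Applying the same elementary operations to the rows and columns of A produces a congruent diagonal matrix with entries -2, -7, -10/7.
So there are 3 negative pivots.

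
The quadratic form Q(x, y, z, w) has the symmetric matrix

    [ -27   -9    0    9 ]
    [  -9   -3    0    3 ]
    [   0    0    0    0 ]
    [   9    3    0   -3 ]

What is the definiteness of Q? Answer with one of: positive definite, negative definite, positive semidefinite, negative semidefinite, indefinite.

negative semidefinite

Row-reducing A symmetrically gives the diagonal entries -27, 0, 0, 0.
That gives 1 negative, 3 zero pivots.
Hence Q is negative semidefinite.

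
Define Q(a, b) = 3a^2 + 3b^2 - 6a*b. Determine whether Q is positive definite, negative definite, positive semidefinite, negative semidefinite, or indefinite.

positive semidefinite

The symmetric matrix of Q is [[3, -3], [-3, 3]].
For the 2×2 matrix [[3, -3], [-3, 3]]: det = 3·3 − (-3)² = 0, trace = 6.
det = 0 so one eigenvalue is zero; the form is semidefinite with the sign of the trace.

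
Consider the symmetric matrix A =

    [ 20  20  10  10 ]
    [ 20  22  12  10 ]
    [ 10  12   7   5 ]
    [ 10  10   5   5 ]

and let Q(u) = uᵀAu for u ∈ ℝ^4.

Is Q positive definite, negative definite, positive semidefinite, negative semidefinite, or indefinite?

positive semidefinite

Row-reducing A symmetrically gives the diagonal entries 20, 2, 0, 0.
That gives 2 positive, 2 zero pivots.
Hence Q is positive semidefinite.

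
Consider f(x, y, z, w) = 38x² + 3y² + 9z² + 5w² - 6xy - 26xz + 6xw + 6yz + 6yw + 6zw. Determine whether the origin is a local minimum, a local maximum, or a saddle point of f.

local minimum

The Hessian at the origin is H = [[76, -6, -26, 6], [-6, 6, 6, 6], [-26, 6, 18, 6], [6, 6, 6, 10]].
Applying the same elementary operations to the rows and columns of H produces a congruent diagonal matrix with entries 76, 105/19, 44/7, 4/55.
That gives 4 positive pivots.
H is positive definite, so the origin is a strict local minimum.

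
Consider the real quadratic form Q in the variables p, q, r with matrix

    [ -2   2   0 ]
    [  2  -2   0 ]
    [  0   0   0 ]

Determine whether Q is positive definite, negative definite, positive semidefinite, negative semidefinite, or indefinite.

Applying the same elementary operations to the rows and columns of A produces a congruent diagonal matrix with entries -2, 0, 0.
That gives 1 negative, 2 zero pivots.
Hence Q is negative semidefinite.

negative semidefinite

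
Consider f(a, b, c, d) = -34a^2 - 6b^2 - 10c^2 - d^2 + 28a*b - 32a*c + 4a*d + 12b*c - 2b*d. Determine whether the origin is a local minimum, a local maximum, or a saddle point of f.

The Hessian at the origin is H = [[-68, 28, -32, 4], [28, -12, 12, -2], [-32, 12, -20, 0], [4, -2, 0, -2]].
Congruent diagonalization of H (simultaneous row and column reduction) yields pivots -68, -8/17, -2, -1.
So there are 4 negative pivots.
H is negative definite, so the origin is a strict local maximum.

local maximum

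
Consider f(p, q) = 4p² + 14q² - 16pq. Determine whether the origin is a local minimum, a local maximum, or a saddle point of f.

saddle point

The Hessian at the origin is H = [[8, -16], [-16, 28]].
det H = 8·28 − (-16)² = -32 < 0, so H is indefinite.
Therefore the origin is a saddle point.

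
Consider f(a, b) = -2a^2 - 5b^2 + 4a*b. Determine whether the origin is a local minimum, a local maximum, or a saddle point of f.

local maximum

The Hessian at the origin is H = [[-4, 4], [4, -10]].
det H = -4·-10 − (4)² = 24 > 0 and H[1,1] = -4 < 0, so H is negative definite.
Therefore the origin is a local maximum.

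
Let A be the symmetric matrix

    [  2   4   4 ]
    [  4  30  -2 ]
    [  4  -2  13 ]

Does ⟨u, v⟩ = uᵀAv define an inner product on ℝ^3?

yes

Symmetric row and column elimination reduces A to a congruent diagonal form with pivots 2, 22, 5/11.
That gives 3 positive pivots.
Hence Q is positive definite.
⟨·,·⟩ is an inner product exactly when A is positive definite.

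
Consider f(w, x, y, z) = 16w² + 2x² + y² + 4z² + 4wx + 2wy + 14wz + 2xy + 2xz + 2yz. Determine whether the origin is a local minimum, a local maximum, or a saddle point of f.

local minimum

The Hessian at the origin is H = [[32, 4, 2, 14], [4, 4, 2, 2], [2, 2, 2, 2], [14, 2, 2, 8]].
An LDLᵀ factorisation of H has diagonal entries 32, 7/2, 1, 6/7.
So there are 4 positive pivots.
H is positive definite, so the origin is a strict local minimum.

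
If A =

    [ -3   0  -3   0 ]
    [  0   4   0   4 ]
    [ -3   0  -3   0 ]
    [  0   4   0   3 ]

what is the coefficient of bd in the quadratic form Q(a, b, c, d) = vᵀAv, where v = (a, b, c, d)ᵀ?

8

The coefficient of bd is A[2,4] + A[4,2] = 2·4 = 8.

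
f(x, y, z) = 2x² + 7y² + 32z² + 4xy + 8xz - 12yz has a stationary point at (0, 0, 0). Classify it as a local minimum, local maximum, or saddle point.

The Hessian at the origin is H = [[4, 4, 8], [4, 14, -12], [8, -12, 64]].
Congruent diagonalization of H (simultaneous row and column reduction) yields pivots 4, 10, 8.
So there are 3 positive pivots.
H is positive definite, so the origin is a strict local minimum.

local minimum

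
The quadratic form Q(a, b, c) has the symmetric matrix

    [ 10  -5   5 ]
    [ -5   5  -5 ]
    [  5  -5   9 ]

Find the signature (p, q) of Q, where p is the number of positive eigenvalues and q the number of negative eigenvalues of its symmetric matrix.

Row-reducing A symmetrically gives the diagonal entries 10, 5/2, 4.
That gives 3 positive pivots.

(3, 0)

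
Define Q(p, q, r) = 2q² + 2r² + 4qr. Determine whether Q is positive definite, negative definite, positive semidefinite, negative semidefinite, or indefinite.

positive semidefinite

The symmetric matrix is A = [[0, 0, 0], [0, 2, 2], [0, 2, 2]].
Row-reducing A symmetrically gives the diagonal entries 0, 2, 0.
Counting signs: 1 positive, 2 zero.
Hence Q is positive semidefinite.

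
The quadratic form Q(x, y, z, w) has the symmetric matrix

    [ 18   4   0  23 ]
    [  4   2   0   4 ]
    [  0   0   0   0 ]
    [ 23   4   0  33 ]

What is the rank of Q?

3

Applying the same elementary operations to the rows and columns of A produces a congruent diagonal matrix with entries 18, 10/9, 0, 5/2.
That gives 3 positive, 1 zero pivots.
The rank is the number of nonzero pivots: 3.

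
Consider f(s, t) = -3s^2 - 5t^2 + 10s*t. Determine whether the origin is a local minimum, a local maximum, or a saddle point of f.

saddle point

The Hessian at the origin is H = [[-6, 10], [10, -10]].
det H = -6·-10 − (10)² = -40 < 0, so H is indefinite.
Therefore the origin is a saddle point.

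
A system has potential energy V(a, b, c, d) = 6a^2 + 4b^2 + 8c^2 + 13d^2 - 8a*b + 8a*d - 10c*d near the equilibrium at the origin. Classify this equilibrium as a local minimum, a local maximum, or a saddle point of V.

local minimum

The Hessian at the origin is H = [[12, -8, 0, 8], [-8, 8, 0, 0], [0, 0, 16, -10], [8, 0, -10, 26]].
An LDLᵀ factorisation of H has diagonal entries 12, 8/3, 16, 15/4.
So there are 4 positive pivots.
H is positive definite, so the origin is a strict local minimum.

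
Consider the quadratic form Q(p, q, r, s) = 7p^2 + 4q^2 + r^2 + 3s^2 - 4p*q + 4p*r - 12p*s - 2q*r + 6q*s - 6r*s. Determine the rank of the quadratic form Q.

Write A = [[7, -2, 2, -6], [-2, 4, -1, 3], [2, -1, 1, -3], [-6, 3, -3, 3]].
Applying the same elementary operations to the rows and columns of A produces a congruent diagonal matrix with entries 7, 24/7, 3/8, -6.
That gives 3 positive, 1 negative pivots.
The rank is the number of nonzero pivots: 4.

4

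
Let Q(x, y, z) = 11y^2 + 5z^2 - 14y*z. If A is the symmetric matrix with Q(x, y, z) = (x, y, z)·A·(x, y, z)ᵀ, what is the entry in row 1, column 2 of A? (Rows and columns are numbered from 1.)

0

The coefficient of x·y in Q is 0. For a symmetric A this equals A[1,2] + A[2,1] = 2·A[1,2].
So A[1,2] = 0/2 = 0.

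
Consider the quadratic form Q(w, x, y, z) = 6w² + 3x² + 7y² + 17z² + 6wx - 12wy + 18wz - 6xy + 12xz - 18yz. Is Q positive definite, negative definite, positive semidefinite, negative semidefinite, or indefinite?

positive definite

The associated matrix is A = [[6, 3, -6, 9], [3, 3, -3, 6], [-6, -3, 7, -9], [9, 6, -9, 17]].
Applying the same elementary operations to the rows and columns of A produces a congruent diagonal matrix with entries 6, 3/2, 1, 2.
So there are 4 positive pivots.
Hence Q is positive definite.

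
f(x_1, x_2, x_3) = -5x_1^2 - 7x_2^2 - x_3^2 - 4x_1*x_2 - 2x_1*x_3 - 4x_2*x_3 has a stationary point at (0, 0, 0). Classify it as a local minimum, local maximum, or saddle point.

local maximum

The Hessian at the origin is H = [[-10, -4, -2], [-4, -14, -4], [-2, -4, -2]].
Row-reducing H symmetrically gives the diagonal entries -10, -62/5, -24/31.
Counting signs: 3 negative.
H is negative definite, so the origin is a strict local maximum.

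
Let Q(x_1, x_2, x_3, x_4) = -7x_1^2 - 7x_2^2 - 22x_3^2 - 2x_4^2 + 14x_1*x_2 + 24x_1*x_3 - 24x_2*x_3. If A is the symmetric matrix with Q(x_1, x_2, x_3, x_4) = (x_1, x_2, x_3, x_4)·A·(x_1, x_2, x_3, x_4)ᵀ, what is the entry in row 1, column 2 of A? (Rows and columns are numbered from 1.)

The coefficient of x_1·x_2 in Q is 14. For a symmetric A this equals A[1,2] + A[2,1] = 2·A[1,2].
So A[1,2] = 14/2 = 7.

7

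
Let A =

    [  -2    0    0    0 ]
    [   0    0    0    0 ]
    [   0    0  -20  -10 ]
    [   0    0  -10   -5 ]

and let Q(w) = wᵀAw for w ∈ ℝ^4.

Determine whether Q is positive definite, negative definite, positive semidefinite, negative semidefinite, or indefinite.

Congruent diagonalization of A (simultaneous row and column reduction) yields pivots -2, 0, -20, 0.
Counting signs: 2 negative, 2 zero.
Hence Q is negative semidefinite.

negative semidefinite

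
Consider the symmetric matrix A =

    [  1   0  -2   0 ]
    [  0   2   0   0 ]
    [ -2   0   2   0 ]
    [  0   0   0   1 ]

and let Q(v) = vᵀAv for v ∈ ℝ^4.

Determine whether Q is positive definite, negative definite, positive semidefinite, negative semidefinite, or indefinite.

Congruent diagonalization of A (simultaneous row and column reduction) yields pivots 1, 2, -2, 1.
Counting signs: 3 positive, 1 negative.
Hence Q is indefinite.

indefinite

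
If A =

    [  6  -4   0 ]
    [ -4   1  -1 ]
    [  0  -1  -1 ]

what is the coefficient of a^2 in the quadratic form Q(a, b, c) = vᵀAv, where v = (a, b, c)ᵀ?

The coefficient of a^2 is the diagonal entry A[1,1] = 6.

6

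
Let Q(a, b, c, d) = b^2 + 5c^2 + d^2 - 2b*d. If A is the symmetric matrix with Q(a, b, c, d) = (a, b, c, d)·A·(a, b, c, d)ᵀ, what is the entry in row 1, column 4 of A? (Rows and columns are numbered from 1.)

The coefficient of a·d in Q is 0. For a symmetric A this equals A[1,4] + A[4,1] = 2·A[1,4].
So A[1,4] = 0/2 = 0.

0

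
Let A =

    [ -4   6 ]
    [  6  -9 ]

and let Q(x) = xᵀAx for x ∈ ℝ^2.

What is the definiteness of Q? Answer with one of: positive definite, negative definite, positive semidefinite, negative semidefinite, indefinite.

For the 2×2 matrix [[-4, 6], [6, -9]]: det = -4·-9 − (6)² = 0, trace = -13.
det = 0 so one eigenvalue is zero; the form is semidefinite with the sign of the trace.

negative semidefinite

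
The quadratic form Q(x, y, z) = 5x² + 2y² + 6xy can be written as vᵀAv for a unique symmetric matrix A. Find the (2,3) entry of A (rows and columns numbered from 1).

The coefficient of y·z in Q is 0. For a symmetric A this equals A[2,3] + A[3,2] = 2·A[2,3].
So A[2,3] = 0/2 = 0.

0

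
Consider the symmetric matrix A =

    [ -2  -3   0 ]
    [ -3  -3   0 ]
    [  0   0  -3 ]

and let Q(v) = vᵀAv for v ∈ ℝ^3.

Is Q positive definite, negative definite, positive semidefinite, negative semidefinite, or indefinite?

indefinite

Symmetric row and column elimination reduces A to a congruent diagonal form with pivots -2, 3/2, -3.
Counting signs: 1 positive, 2 negative.
Hence Q is indefinite.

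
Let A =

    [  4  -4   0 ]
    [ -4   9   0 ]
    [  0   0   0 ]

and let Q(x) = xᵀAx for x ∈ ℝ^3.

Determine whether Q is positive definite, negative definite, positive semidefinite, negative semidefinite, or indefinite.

positive semidefinite

Row-reducing A symmetrically gives the diagonal entries 4, 5, 0.
So there are 2 positive, 1 zero pivots.
Hence Q is positive semidefinite.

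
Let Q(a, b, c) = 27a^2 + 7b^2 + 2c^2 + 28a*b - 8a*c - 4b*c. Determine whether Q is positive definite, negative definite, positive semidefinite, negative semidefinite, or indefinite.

The symmetric matrix is A = [[27, 14, -4], [14, 7, -2], [-4, -2, 2]].
Row-reducing A symmetrically gives the diagonal entries 27, -7/27, 10/7.
Counting signs: 2 positive, 1 negative.
Hence Q is indefinite.

indefinite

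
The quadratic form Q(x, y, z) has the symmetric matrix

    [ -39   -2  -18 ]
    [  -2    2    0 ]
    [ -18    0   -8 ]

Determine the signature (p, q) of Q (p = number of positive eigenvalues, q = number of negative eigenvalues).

(1, 2)

Symmetric row and column elimination reduces A to a congruent diagonal form with pivots -39, 82/39, -4/41.
That gives 1 positive, 2 negative pivots.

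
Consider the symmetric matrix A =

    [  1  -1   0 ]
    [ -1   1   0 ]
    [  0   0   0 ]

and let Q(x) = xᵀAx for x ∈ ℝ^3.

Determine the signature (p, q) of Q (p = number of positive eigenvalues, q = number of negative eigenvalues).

Row-reducing A symmetrically gives the diagonal entries 1, 0, 0.
That gives 1 positive, 2 zero pivots.

(1, 0)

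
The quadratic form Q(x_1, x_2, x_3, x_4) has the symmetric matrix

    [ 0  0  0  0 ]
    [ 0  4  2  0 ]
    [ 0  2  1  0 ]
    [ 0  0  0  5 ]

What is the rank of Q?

2

Row-reducing A symmetrically gives the diagonal entries 0, 4, 0, 5.
So there are 2 positive, 2 zero pivots.
The rank is the number of nonzero pivots: 2.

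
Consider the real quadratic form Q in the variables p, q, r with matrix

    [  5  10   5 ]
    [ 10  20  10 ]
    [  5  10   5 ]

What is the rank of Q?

Congruent diagonalization of A (simultaneous row and column reduction) yields pivots 5, 0, 0.
Counting signs: 1 positive, 2 zero.
The rank is the number of nonzero pivots: 1.

1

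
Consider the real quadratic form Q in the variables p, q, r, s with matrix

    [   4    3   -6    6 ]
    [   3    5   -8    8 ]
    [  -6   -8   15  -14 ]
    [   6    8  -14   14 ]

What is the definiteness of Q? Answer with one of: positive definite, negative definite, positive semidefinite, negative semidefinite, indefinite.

positive definite

An LDLᵀ factorisation of A has diagonal entries 4, 11/4, 17/11, 6/17.
So there are 4 positive pivots.
Hence Q is positive definite.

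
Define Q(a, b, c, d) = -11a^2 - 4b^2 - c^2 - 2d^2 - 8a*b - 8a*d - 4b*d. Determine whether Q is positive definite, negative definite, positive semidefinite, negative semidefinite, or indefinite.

The associated matrix is A = [[-11, -4, 0, -4], [-4, -4, 0, -2], [0, 0, -1, 0], [-4, -2, 0, -2]].
Symmetric row and column elimination reduces A to a congruent diagonal form with pivots -11, -28/11, -1, -3/7.
Counting signs: 4 negative.
Hence Q is negative definite.

negative definite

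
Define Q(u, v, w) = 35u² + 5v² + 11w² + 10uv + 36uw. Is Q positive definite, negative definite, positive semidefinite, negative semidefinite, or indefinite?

The associated matrix is A = [[35, 5, 18], [5, 5, 0], [18, 0, 11]].
Row-reducing A symmetrically gives the diagonal entries 35, 30/7, 1/5.
That gives 3 positive pivots.
Hence Q is positive definite.

positive definite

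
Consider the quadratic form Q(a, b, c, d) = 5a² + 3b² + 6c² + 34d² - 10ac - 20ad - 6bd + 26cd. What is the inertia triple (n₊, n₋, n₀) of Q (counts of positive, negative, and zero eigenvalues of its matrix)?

Write A = [[5, 0, -5, -10], [0, 3, 0, -3], [-5, 0, 6, 13], [-10, -3, 13, 34]].
Symmetric row and column elimination reduces A to a congruent diagonal form with pivots 5, 3, 1, 2.
Counting signs: 4 positive.

(4, 0, 0)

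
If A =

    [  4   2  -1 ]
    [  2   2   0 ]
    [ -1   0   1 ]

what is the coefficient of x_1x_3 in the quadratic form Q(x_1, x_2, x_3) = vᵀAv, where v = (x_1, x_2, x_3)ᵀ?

The coefficient of x_1x_3 is A[1,3] + A[3,1] = 2·(-1) = -2.

-2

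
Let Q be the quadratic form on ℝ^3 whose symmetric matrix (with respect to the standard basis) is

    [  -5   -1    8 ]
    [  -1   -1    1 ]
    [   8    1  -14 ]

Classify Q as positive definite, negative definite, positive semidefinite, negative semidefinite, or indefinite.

Row-reducing A symmetrically gives the diagonal entries -5, -4/5, -3/4.
So there are 3 negative pivots.
Hence Q is negative definite.

negative definite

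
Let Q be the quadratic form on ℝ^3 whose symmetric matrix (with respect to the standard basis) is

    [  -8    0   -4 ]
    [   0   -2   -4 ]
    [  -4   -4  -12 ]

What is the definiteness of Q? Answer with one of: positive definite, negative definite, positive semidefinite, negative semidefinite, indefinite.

Congruent diagonalization of A (simultaneous row and column reduction) yields pivots -8, -2, -2.
So there are 3 negative pivots.
Hence Q is negative definite.

negative definite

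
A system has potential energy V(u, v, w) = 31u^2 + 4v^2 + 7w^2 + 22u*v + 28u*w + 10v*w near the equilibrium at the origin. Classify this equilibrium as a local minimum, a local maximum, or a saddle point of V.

The Hessian at the origin is H = [[62, 22, 28], [22, 8, 10], [28, 10, 14]].
Congruent diagonalization of H (simultaneous row and column reduction) yields pivots 62, 6/31, 4/3.
Counting signs: 3 positive.
H is positive definite, so the origin is a strict local minimum.

local minimum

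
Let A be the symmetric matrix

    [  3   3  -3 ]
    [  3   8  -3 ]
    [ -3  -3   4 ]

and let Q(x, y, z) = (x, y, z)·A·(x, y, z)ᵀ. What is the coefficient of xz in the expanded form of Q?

The coefficient of xz is A[1,3] + A[3,1] = 2·(-3) = -6.

-6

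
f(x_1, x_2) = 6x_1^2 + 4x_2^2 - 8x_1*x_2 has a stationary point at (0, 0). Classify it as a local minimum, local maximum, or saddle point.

local minimum

The Hessian at the origin is H = [[12, -8], [-8, 8]].
det H = 12·8 − (-8)² = 32 > 0 and H[1,1] = 12 > 0, so H is positive definite.
Therefore the origin is a local minimum.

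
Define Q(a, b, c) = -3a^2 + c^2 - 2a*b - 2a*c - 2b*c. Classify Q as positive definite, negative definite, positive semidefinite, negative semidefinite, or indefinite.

indefinite

Write A = [[-3, -1, -1], [-1, 0, -1], [-1, -1, 1]].
Symmetric row and column elimination reduces A to a congruent diagonal form with pivots -3, 1/3, 0.
Counting signs: 1 positive, 1 negative, 1 zero.
Hence Q is indefinite.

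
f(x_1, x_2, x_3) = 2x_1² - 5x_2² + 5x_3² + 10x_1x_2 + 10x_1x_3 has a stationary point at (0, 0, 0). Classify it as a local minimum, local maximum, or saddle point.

saddle point

The Hessian at the origin is H = [[4, 10, 10], [10, -10, 0], [10, 0, 10]].
An LDLᵀ factorisation of H has diagonal entries 4, -35, 20/7.
Counting signs: 2 positive, 1 negative.
H is indefinite, so the origin is a saddle point.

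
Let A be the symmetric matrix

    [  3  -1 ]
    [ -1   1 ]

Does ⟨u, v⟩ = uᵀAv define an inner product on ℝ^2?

Leading principal minors: Δ_1 = 3, Δ_2 = 2.
All leading principal minors are positive, so by Sylvester's criterion Q is positive definite.
⟨·,·⟩ is an inner product exactly when A is positive definite.

yes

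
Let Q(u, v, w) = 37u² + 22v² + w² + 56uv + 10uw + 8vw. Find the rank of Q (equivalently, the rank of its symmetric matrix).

3

Write A = [[37, 28, 5], [28, 22, 4], [5, 4, 1]].
An LDLᵀ factorisation of A has diagonal entries 37, 30/37, 4/15.
Counting signs: 3 positive.
The rank is the number of nonzero pivots: 3.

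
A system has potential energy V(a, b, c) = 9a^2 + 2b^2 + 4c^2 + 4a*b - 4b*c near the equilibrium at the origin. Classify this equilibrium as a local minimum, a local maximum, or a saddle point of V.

The Hessian at the origin is H = [[18, 4, 0], [4, 4, -4], [0, -4, 8]].
Row-reducing H symmetrically gives the diagonal entries 18, 28/9, 20/7.
That gives 3 positive pivots.
H is positive definite, so the origin is a strict local minimum.

local minimum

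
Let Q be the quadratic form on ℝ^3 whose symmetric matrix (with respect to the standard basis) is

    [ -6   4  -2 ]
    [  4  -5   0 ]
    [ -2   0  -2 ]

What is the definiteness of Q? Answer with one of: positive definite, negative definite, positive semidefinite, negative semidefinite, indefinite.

negative definite

Symmetric row and column elimination reduces A to a congruent diagonal form with pivots -6, -7/3, -4/7.
Counting signs: 3 negative.
Hence Q is negative definite.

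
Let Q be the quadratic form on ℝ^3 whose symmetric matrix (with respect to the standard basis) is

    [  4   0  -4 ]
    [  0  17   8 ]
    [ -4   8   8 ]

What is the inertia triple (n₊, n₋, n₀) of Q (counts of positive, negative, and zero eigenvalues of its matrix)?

(3, 0, 0)

Congruent diagonalization of A (simultaneous row and column reduction) yields pivots 4, 17, 4/17.
Counting signs: 3 positive.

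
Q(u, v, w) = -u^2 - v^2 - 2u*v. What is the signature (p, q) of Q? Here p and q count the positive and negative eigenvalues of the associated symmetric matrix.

(0, 1)

The associated matrix is A = [[-1, -1, 0], [-1, -1, 0], [0, 0, 0]].
Symmetric row and column elimination reduces A to a congruent diagonal form with pivots -1, 0, 0.
Counting signs: 1 negative, 2 zero.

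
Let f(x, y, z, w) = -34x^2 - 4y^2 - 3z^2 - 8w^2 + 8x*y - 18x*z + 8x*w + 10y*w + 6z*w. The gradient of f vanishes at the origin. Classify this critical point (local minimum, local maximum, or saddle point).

The Hessian at the origin is H = [[-68, 8, -18, 8], [8, -8, 0, 10], [-18, 0, -6, 6], [8, 10, 6, -16]].
Congruent diagonalization of H (simultaneous row and column reduction) yields pivots -68, -120/17, -3/5, 5/2.
That gives 1 positive, 3 negative pivots.
H is indefinite, so the origin is a saddle point.

saddle point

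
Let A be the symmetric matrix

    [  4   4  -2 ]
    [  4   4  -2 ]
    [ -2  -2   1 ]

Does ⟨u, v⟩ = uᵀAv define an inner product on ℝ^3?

no

Row-reducing A symmetrically gives the diagonal entries 4, 0, 0.
Counting signs: 1 positive, 2 zero.
Hence Q is positive semidefinite.
⟨·,·⟩ is an inner product exactly when A is positive definite.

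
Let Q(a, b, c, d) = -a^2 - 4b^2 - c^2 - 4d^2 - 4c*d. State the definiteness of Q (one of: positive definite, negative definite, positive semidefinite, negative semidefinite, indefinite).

The symmetric matrix is A = [[-1, 0, 0, 0], [0, -4, 0, 0], [0, 0, -1, -2], [0, 0, -2, -4]].
Symmetric row and column elimination reduces A to a congruent diagonal form with pivots -1, -4, -1, 0.
That gives 3 negative, 1 zero pivots.
Hence Q is negative semidefinite.

negative semidefinite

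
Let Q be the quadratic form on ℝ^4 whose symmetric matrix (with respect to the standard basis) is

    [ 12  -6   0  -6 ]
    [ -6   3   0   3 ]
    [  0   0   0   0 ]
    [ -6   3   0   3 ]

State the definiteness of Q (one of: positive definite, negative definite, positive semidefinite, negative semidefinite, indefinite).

positive semidefinite

Row-reducing A symmetrically gives the diagonal entries 12, 0, 0, 0.
Counting signs: 1 positive, 3 zero.
Hence Q is positive semidefinite.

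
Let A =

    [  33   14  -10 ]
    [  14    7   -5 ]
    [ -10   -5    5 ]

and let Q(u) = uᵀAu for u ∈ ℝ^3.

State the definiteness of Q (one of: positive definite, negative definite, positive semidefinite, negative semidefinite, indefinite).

Leading principal minors: Δ_1 = 33, Δ_2 = 35, Δ_3 = 50.
All leading principal minors are positive, so by Sylvester's criterion Q is positive definite.

positive definite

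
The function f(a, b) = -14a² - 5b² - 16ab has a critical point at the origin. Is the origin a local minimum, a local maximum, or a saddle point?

local maximum

The Hessian at the origin is H = [[-28, -16], [-16, -10]].
det H = -28·-10 − (-16)² = 24 > 0 and H[1,1] = -28 < 0, so H is negative definite.
Therefore the origin is a local maximum.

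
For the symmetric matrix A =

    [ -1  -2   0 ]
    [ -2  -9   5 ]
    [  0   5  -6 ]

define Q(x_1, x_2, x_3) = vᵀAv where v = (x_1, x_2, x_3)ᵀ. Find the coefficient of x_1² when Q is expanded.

-1

The coefficient of x_1² is the diagonal entry A[1,1] = -1.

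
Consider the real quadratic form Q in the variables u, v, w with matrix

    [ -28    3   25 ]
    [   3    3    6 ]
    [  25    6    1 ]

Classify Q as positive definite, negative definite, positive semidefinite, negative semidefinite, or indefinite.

Applying the same elementary operations to the rows and columns of A produces a congruent diagonal matrix with entries -28, 93/28, 20/31.
So there are 2 positive, 1 negative pivots.
Hence Q is indefinite.

indefinite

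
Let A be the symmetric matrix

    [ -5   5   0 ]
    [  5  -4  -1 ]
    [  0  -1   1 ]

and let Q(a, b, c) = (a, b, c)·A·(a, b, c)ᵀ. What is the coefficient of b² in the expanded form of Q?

The coefficient of b² is the diagonal entry A[2,2] = -4.

-4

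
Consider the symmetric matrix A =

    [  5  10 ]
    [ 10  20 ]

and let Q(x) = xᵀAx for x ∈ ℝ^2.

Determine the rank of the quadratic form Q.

Symmetric row and column elimination reduces A to a congruent diagonal form with pivots 5, 0.
That gives 1 positive, 1 zero pivots.
The rank is the number of nonzero pivots: 1.

1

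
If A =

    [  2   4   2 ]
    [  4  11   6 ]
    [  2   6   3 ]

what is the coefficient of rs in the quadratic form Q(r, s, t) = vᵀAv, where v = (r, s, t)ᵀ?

8

The coefficient of rs is A[1,2] + A[2,1] = 2·4 = 8.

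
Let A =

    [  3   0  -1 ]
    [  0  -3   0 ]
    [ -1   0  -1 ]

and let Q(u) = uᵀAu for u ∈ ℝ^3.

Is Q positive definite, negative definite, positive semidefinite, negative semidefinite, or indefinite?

indefinite

Symmetric row and column elimination reduces A to a congruent diagonal form with pivots 3, -3, -4/3.
That gives 1 positive, 2 negative pivots.
Hence Q is indefinite.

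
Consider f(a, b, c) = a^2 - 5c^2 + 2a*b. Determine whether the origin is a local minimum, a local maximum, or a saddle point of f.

saddle point

The Hessian at the origin is H = [[2, 2, 0], [2, 0, 0], [0, 0, -10]].
Row-reducing H symmetrically gives the diagonal entries 2, -2, -10.
Counting signs: 1 positive, 2 negative.
H is indefinite, so the origin is a saddle point.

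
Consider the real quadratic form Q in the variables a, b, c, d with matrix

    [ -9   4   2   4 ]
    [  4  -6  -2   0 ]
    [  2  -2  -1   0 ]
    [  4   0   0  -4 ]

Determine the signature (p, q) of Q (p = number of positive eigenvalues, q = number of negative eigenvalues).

(0, 4)

Congruent diagonalization of A (simultaneous row and column reduction) yields pivots -9, -38/9, -5/19, -4/5.
Counting signs: 4 negative.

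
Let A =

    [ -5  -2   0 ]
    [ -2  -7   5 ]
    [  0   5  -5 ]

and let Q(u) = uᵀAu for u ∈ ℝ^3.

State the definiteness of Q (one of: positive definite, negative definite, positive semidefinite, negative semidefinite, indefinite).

An LDLᵀ factorisation of A has diagonal entries -5, -31/5, -30/31.
Counting signs: 3 negative.
Hence Q is negative definite.

negative definite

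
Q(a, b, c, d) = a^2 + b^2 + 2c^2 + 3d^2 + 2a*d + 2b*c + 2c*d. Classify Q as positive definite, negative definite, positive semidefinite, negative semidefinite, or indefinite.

The symmetric matrix of Q is A = [[1, 0, 0, 1], [0, 1, 1, 0], [0, 1, 2, 1], [1, 0, 1, 3]].
Leading principal minors: Δ_1 = 1, Δ_2 = 1, Δ_3 = 1, Δ_4 = 1.
All leading principal minors are positive, so by Sylvester's criterion Q is positive definite.

positive definite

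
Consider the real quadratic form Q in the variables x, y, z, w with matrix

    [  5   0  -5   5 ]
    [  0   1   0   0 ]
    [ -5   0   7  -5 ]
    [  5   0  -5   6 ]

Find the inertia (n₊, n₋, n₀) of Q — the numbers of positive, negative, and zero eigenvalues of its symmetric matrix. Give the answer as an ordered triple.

Congruent diagonalization of A (simultaneous row and column reduction) yields pivots 5, 1, 2, 1.
That gives 4 positive pivots.

(4, 0, 0)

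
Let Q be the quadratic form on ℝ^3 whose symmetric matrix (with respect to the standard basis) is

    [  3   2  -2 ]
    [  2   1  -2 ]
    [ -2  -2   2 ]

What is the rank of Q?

Symmetric row and column elimination reduces A to a congruent diagonal form with pivots 3, -1/3, 2.
That gives 2 positive, 1 negative pivots.
The rank is the number of nonzero pivots: 3.

3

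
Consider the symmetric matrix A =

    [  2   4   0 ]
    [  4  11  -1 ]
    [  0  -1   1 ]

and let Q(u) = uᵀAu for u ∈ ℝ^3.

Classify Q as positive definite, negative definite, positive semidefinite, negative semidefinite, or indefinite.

Leading principal minors: Δ_1 = 2, Δ_2 = 6, Δ_3 = 4.
All leading principal minors are positive, so by Sylvester's criterion Q is positive definite.

positive definite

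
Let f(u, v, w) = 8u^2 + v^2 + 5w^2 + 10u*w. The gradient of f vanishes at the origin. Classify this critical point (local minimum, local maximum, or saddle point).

The Hessian at the origin is H = [[16, 0, 10], [0, 2, 0], [10, 0, 10]].
Congruent diagonalization of H (simultaneous row and column reduction) yields pivots 16, 2, 15/4.
Counting signs: 3 positive.
H is positive definite, so the origin is a strict local minimum.

local minimum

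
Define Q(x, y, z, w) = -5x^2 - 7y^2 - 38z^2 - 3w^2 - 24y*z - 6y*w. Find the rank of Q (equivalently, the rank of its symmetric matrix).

The associated matrix is A = [[-5, 0, 0, 0], [0, -7, -12, -3], [0, -12, -38, 0], [0, -3, 0, -3]].
Symmetric row and column elimination reduces A to a congruent diagonal form with pivots -5, -7, -122/7, -12/61.
That gives 4 negative pivots.
The rank is the number of nonzero pivots: 4.

4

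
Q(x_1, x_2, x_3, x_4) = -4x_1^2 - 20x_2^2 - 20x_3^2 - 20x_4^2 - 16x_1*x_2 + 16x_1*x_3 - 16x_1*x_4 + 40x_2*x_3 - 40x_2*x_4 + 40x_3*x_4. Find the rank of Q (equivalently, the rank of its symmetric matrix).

The associated matrix is A = [[-4, -8, 8, -8], [-8, -20, 20, -20], [8, 20, -20, 20], [-8, -20, 20, -20]].
Row-reducing A symmetrically gives the diagonal entries -4, -4, 0, 0.
So there are 2 negative, 2 zero pivots.
The rank is the number of nonzero pivots: 2.

2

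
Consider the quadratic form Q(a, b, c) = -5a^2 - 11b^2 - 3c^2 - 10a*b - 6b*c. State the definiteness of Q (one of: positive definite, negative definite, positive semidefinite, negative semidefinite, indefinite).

negative definite

The associated matrix is A = [[-5, -5, 0], [-5, -11, -3], [0, -3, -3]].
Row-reducing A symmetrically gives the diagonal entries -5, -6, -3/2.
So there are 3 negative pivots.
Hence Q is negative definite.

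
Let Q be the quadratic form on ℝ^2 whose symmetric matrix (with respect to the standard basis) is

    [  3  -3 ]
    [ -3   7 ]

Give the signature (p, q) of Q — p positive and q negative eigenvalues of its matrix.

Applying the same elementary operations to the rows and columns of A produces a congruent diagonal matrix with entries 3, 4.
So there are 2 positive pivots.

(2, 0)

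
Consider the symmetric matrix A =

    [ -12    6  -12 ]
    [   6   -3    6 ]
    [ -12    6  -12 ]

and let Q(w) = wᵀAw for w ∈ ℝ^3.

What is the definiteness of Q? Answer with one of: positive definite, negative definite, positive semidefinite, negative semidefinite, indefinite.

Symmetric row and column elimination reduces A to a congruent diagonal form with pivots -12, 0, 0.
That gives 1 negative, 2 zero pivots.
Hence Q is negative semidefinite.

negative semidefinite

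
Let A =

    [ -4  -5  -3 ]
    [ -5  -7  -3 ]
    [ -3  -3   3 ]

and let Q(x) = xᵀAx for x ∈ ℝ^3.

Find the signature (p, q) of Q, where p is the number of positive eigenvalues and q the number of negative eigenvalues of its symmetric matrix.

Congruent diagonalization of A (simultaneous row and column reduction) yields pivots -4, -3/4, 6.
So there are 1 positive, 2 negative pivots.

(1, 2)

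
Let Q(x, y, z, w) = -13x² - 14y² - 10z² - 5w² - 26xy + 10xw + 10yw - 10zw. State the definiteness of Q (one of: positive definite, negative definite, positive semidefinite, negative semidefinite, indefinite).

The symmetric matrix of Q is A = [[-13, -13, 0, 5], [-13, -14, 0, 5], [0, 0, -10, -5], [5, 5, -5, -5]].
Leading principal minors: Δ_1 = -13, Δ_2 = 13, Δ_3 = -130, Δ_4 = 75.
The signs alternate starting with Δ_1 < 0, so by Sylvester's criterion Q is negative definite.

negative definite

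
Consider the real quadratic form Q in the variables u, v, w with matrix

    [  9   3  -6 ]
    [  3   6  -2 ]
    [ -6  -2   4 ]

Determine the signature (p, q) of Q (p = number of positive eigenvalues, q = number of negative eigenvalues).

(2, 0)

Row-reducing A symmetrically gives the diagonal entries 9, 5, 0.
That gives 2 positive, 1 zero pivots.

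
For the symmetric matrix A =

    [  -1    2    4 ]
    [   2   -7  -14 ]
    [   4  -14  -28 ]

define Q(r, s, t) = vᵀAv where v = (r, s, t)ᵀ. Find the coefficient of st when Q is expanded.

The coefficient of st is A[2,3] + A[3,2] = 2·(-14) = -28.

-28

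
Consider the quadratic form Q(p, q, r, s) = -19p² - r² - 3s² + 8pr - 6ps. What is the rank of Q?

The symmetric matrix is A = [[-19, 0, 4, -3], [0, 0, 0, 0], [4, 0, -1, 0], [-3, 0, 0, -3]].
Applying the same elementary operations to the rows and columns of A produces a congruent diagonal matrix with entries -19, 0, -3/19, 0.
That gives 2 negative, 2 zero pivots.
The rank is the number of nonzero pivots: 2.

2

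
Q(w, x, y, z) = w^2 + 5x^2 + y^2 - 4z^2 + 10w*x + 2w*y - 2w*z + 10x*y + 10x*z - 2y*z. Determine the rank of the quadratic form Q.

2

The symmetric matrix is A = [[1, 5, 1, -1], [5, 5, 5, 5], [1, 5, 1, -1], [-1, 5, -1, -4]].
Symmetric row and column elimination reduces A to a congruent diagonal form with pivots 1, -20, 0, 0.
That gives 1 positive, 1 negative, 2 zero pivots.
The rank is the number of nonzero pivots: 2.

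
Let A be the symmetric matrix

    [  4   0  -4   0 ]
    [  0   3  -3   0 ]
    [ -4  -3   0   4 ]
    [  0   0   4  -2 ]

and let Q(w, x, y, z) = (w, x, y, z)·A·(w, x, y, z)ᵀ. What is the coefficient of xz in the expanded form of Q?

0

The coefficient of xz is A[2,4] + A[4,2] = 2·0 = 0.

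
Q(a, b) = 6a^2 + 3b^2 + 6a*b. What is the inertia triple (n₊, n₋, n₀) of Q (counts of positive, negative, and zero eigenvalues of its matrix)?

(2, 0, 0)

The symmetric matrix is A = [[6, 3], [3, 3]].
Applying the same elementary operations to the rows and columns of A produces a congruent diagonal matrix with entries 6, 3/2.
Counting signs: 2 positive.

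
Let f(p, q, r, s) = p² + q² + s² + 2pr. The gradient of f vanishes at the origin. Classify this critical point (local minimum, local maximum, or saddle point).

The Hessian at the origin is H = [[2, 0, 2, 0], [0, 2, 0, 0], [2, 0, 0, 0], [0, 0, 0, 2]].
Congruent diagonalization of H (simultaneous row and column reduction) yields pivots 2, 2, -2, 2.
That gives 3 positive, 1 negative pivots.
H is indefinite, so the origin is a saddle point.

saddle point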